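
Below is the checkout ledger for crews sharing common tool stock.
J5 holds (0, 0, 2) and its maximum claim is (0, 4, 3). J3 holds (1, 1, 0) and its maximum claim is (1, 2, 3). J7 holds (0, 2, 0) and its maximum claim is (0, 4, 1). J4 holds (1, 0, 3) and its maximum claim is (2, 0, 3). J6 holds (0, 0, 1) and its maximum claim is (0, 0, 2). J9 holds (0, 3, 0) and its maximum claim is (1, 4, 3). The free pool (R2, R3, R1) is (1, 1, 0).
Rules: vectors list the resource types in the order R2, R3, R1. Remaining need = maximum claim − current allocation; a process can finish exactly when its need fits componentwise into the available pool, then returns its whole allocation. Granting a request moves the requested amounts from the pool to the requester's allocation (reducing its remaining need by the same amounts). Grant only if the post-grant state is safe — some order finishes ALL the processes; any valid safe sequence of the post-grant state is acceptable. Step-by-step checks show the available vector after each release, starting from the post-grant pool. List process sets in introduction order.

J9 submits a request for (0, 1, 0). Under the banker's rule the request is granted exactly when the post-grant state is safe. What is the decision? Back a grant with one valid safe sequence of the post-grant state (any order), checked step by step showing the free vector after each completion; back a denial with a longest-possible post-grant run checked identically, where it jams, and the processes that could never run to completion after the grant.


GRANT — the state after the grant stays safe, e.g. via J4, J9, J3, J7, J6, J5.
Key observation: post-grant, (1, 0, 0) remains, and an order beginning with J4 completes everyone.
Step-by-step check of the post-grant state:
  pool = (1, 0, 0)
  J4: need (1, 0, 0) fits (1, 0, 0); releases (1, 0, 3), pool now (2, 0, 3)
  J9: need (1, 0, 3) fits (2, 0, 3); releases (0, 4, 0), pool now (2, 4, 3)
  J3: need (0, 1, 3) fits (2, 4, 3); releases (1, 1, 0), pool now (3, 5, 3)
  J7: need (0, 2, 1) fits (3, 5, 3); releases (0, 2, 0), pool now (3, 7, 3)
  J6: need (0, 0, 1) fits (3, 7, 3); releases (0, 0, 1), pool now (3, 7, 4)
  J5: need (0, 4, 1) fits (3, 7, 4); releases (0, 0, 2), pool now (3, 7, 6)


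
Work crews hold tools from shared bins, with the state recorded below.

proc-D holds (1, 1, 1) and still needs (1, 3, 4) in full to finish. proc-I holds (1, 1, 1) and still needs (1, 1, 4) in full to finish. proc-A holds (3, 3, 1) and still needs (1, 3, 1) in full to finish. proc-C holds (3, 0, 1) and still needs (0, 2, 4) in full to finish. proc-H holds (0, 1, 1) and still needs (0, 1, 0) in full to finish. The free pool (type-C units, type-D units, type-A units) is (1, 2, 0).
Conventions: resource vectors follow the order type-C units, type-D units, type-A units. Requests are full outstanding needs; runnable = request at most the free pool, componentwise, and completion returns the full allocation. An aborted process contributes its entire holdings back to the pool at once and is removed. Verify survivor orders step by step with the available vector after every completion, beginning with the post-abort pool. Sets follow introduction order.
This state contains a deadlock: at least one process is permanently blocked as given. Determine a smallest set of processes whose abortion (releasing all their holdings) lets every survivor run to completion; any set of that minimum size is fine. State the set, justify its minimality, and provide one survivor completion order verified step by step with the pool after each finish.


Minimum abort set: proc-I and proc-C.
Key observation: proc-D was stuck for good until proc-I and proc-C gave back (4, 1, 2); in the order shown it finishes at step 3.
Minimality, checking each single-abort alternative: proc-D alone leaves proc-I blocked (short on type-A units); proc-I alone leaves proc-D blocked (short on type-A units); proc-A alone leaves proc-D blocked (short on type-A units); proc-C alone leaves proc-D blocked (short on type-A units); proc-H alone leaves proc-D blocked (short on type-A units).
One survivor order: proc-H, proc-A, proc-D. Walking it through (post-abort pool first):
  pool = (5, 3, 2)
  proc-H: need (0, 1, 0) fits (5, 3, 2); releases (0, 1, 1), pool now (5, 4, 3)
  proc-A: need (1, 3, 1) fits (5, 4, 3); releases (3, 3, 1), pool now (8, 7, 4)
  proc-D: need (1, 3, 4) fits (8, 7, 4); releases (1, 1, 1), pool now (9, 8, 5)


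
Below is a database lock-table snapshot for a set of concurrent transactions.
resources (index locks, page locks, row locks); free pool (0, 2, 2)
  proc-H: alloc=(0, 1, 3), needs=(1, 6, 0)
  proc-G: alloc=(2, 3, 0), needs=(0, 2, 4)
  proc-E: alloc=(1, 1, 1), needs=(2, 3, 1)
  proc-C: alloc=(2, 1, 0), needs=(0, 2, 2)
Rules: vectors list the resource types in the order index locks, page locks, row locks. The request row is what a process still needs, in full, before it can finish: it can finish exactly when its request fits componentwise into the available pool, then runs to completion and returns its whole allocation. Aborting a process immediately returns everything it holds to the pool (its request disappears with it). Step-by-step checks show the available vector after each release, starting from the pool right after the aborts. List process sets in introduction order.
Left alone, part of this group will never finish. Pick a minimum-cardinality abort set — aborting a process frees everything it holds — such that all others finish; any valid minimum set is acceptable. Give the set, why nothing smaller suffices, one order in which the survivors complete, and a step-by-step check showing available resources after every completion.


Abort proc-G.
Key observation: proc-H was stuck for good until proc-G gave back (2, 3, 0); in the order shown it finishes at step 3.
Why nothing smaller works: aborting no one leaves the state deadlocked as given.
The survivors complete as proc-E, proc-C, proc-H. Check, step by step (starting from the post-abort pool):
  pool = (2, 5, 2)
  proc-E: need (2, 3, 1) fits (2, 5, 2); releases (1, 1, 1), pool now (3, 6, 3)
  proc-C: need (0, 2, 2) fits (3, 6, 3); releases (2, 1, 0), pool now (5, 7, 3)
  proc-H: need (1, 6, 0) fits (5, 7, 3); releases (0, 1, 3), pool now (5, 8, 6)


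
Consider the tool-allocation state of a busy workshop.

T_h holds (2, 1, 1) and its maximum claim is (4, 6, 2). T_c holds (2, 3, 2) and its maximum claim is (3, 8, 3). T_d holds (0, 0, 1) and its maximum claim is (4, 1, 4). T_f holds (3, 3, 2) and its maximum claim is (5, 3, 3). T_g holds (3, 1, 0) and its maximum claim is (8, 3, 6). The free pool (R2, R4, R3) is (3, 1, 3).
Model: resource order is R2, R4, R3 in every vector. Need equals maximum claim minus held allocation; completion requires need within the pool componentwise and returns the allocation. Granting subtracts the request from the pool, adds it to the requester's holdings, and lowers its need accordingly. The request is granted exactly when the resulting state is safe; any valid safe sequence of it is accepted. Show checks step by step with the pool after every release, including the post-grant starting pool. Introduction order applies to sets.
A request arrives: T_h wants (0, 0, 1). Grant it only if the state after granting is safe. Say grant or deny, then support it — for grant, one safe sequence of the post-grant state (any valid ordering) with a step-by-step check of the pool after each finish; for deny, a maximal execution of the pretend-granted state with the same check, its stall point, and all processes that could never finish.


DENY — the pretend-granted state is unsafe.
Key observation: after T_f, T_d the pool peaks at (6, 4, 5), and each blocked process is short somewhere: T_h on R4; T_c on R4; T_g on R3.
Pretend the grant happened; the run T_f, T_d goes as far as possible. Verifying each step:
  pool = (3, 1, 2)
  T_f needs (2, 0, 1) <= (3, 1, 2) -> finishes; pool += (3, 3, 2) = (6, 4, 4)
  T_d needs (4, 1, 3) <= (6, 4, 4) -> finishes; pool += (0, 0, 1) = (6, 4, 5)
  blocked: T_h wants (2, 5, 0), pool (6, 4, 5) — not enough R4
  blocked: T_c wants (1, 5, 1), pool (6, 4, 5) — not enough R4
  blocked: T_g wants (5, 2, 6), pool (6, 4, 5) — not enough R3
Post-grant, the permanently blocked set is T_h, T_c and T_g.


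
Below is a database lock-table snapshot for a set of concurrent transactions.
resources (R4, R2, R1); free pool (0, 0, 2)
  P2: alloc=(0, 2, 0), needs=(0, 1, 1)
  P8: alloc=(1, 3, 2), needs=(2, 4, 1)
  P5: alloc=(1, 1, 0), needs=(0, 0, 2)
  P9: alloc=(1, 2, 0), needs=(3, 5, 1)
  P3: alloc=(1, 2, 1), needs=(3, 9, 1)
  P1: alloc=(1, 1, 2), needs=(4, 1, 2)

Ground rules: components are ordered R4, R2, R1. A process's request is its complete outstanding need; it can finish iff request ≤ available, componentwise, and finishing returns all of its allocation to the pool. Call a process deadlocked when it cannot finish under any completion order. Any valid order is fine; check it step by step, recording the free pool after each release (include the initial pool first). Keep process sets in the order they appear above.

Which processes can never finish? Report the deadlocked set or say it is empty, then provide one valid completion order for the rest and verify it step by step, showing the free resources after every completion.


Deadlocked set: P8, P9, P3 and P1.
Key observation: P5, P2 can finish, but then (1, 3, 2) is all there is, and the blocked group's R4 demands exceed it.
One completion order for the rest: P5, P2. Walking it through:
  pool = (0, 0, 2)
  P5 needs (0, 0, 2) <= (0, 0, 2) -> finishes; pool += (1, 1, 0) = (1, 1, 2)
  P2 needs (0, 1, 1) <= (1, 1, 2) -> finishes; pool += (0, 2, 0) = (1, 3, 2)
The stuck group stays short no matter what:
  blocked: P8 wants (2, 4, 1), pool (1, 3, 2) — not enough R4 and R2
  blocked: P9 wants (3, 5, 1), pool (1, 3, 2) — not enough R4 and R2
  blocked: P3 wants (3, 9, 1), pool (1, 3, 2) — not enough R4 and R2
  blocked: P1 wants (4, 1, 2), pool (1, 3, 2) — not enough R4


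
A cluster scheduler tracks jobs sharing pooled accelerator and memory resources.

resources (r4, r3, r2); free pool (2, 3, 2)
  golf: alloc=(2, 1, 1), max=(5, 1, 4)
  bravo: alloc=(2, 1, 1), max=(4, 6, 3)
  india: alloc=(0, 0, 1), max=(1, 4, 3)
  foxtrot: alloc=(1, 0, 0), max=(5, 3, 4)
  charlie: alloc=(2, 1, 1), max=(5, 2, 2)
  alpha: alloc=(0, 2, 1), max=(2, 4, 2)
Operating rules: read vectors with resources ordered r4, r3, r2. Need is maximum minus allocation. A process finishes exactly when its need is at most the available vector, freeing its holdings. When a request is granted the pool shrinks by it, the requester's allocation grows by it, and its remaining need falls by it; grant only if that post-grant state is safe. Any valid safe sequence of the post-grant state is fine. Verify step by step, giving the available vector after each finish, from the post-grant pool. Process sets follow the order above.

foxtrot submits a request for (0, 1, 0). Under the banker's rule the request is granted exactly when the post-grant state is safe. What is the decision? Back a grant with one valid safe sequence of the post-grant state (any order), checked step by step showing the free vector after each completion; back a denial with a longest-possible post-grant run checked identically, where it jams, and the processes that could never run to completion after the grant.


DENY: after the grant no complete ordering would exist.
Key observation: after alpha, india the pool peaks at (2, 4, 4), and each blocked process is short somewhere: golf on r4; bravo on r3; foxtrot on r4; charlie on r4.
On the post-grant state, alpha, india is a maximal run — nothing extends it. Check, step by step:
  pool = (2, 2, 2)
  run alpha (needs (2, 2, 1), free (2, 2, 2)); after release of (0, 2, 1) the pool is (2, 4, 3)
  run india (needs (1, 4, 2), free (2, 4, 3)); after release of (0, 0, 1) the pool is (2, 4, 4)
  golf cannot run: need (3, 0, 3) vs free (2, 4, 4) (insufficient r4)
  bravo cannot run: need (2, 5, 2) vs free (2, 4, 4) (insufficient r3)
  foxtrot cannot run: need (4, 2, 4) vs free (2, 4, 4) (insufficient r4)
  charlie cannot run: need (3, 1, 1) vs free (2, 4, 4) (insufficient r4)
Processes that could never finish after the grant: golf, bravo, foxtrot and charlie.


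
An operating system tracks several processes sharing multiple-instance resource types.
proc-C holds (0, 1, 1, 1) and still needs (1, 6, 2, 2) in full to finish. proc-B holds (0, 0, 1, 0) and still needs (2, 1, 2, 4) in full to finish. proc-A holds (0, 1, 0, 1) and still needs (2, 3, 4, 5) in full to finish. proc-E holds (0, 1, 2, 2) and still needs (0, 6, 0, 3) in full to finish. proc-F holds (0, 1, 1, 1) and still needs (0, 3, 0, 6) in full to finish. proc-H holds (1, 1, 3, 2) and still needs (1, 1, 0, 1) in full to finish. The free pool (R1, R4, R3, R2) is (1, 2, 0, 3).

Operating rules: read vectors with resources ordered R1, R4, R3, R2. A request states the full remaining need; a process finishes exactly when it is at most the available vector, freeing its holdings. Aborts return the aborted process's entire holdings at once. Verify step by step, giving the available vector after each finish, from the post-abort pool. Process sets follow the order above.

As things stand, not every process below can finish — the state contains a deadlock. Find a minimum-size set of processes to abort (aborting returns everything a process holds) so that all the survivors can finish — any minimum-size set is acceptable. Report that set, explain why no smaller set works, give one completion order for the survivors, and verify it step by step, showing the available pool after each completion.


The answer: abort proc-E.
Key observation: before aborting proc-E, proc-C was permanently blocked — no order could ever run it; afterwards it completes at step 5.
No smaller set exists: with zero aborts the deadlock remains.
Survivors finish in the order: proc-H, proc-A, proc-B, proc-F, proc-C. Step-by-step check (pool after the aborts first):
  pool = (1, 3, 2, 5)
  proc-H: need (1, 1, 0, 1) fits (1, 3, 2, 5); releases (1, 1, 3, 2), pool now (2, 4, 5, 7)
  proc-A: need (2, 3, 4, 5) fits (2, 4, 5, 7); releases (0, 1, 0, 1), pool now (2, 5, 5, 8)
  proc-B: need (2, 1, 2, 4) fits (2, 5, 5, 8); releases (0, 0, 1, 0), pool now (2, 5, 6, 8)
  proc-F: need (0, 3, 0, 6) fits (2, 5, 6, 8); releases (0, 1, 1, 1), pool now (2, 6, 7, 9)
  proc-C: need (1, 6, 2, 2) fits (2, 6, 7, 9); releases (0, 1, 1, 1), pool now (2, 7, 8, 10)


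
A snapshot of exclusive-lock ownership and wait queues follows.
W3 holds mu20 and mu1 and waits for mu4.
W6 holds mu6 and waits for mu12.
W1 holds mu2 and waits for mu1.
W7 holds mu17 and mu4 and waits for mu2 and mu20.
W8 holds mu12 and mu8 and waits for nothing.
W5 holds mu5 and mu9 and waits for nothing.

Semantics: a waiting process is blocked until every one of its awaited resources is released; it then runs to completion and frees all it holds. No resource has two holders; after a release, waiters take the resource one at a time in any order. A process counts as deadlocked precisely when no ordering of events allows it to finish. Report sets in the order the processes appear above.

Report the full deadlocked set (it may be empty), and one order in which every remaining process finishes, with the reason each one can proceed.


Deadlocked: W3, W1 and W7.
Key observation: the waits loop around W3 -> W7 -> W3 with no way out; W1 is caught in further circular waits.
One completion order for the rest: W8, W5, W6.
Walking it through:
  W8: no waits; runs immediately, freeing mu12 and mu8
  W5: no waits; runs immediately, freeing mu5 and mu9
  run W6 (all its waits — mu12 — are resolved); releases mu6


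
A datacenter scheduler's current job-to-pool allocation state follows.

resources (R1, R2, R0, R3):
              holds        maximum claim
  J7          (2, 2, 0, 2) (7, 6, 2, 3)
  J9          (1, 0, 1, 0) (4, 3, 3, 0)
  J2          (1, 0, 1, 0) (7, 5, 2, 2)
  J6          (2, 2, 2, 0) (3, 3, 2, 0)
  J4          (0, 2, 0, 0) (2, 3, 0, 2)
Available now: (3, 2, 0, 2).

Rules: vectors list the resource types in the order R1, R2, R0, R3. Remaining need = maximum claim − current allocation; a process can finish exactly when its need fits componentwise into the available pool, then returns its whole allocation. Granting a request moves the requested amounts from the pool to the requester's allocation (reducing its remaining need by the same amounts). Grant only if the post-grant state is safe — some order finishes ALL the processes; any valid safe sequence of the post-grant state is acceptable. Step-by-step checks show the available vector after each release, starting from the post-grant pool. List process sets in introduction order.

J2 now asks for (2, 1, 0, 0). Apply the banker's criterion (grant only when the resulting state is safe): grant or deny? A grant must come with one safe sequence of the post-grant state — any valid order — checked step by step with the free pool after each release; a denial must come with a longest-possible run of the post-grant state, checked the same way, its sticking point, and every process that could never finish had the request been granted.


GRANT. The post-grant state is safe; one safe sequence: J6, J4, J9, J2, J7.
Key observation: (1, 1, 0, 2) free after granting still covers J6 first, and each release covers the next.
Verifying the post-grant state step by step:
  pool = (1, 1, 0, 2)
  run J6 (needs (1, 1, 0, 0), free (1, 1, 0, 2)); after release of (2, 2, 2, 0) the pool is (3, 3, 2, 2)
  run J4 (needs (2, 1, 0, 2), free (3, 3, 2, 2)); after release of (0, 2, 0, 0) the pool is (3, 5, 2, 2)
  run J9 (needs (3, 3, 2, 0), free (3, 5, 2, 2)); after release of (1, 0, 1, 0) the pool is (4, 5, 3, 2)
  run J2 (needs (4, 4, 1, 2), free (4, 5, 3, 2)); after release of (3, 1, 1, 0) the pool is (7, 6, 4, 2)
  run J7 (needs (5, 4, 2, 1), free (7, 6, 4, 2)); after release of (2, 2, 0, 2) the pool is (9, 8, 4, 4)


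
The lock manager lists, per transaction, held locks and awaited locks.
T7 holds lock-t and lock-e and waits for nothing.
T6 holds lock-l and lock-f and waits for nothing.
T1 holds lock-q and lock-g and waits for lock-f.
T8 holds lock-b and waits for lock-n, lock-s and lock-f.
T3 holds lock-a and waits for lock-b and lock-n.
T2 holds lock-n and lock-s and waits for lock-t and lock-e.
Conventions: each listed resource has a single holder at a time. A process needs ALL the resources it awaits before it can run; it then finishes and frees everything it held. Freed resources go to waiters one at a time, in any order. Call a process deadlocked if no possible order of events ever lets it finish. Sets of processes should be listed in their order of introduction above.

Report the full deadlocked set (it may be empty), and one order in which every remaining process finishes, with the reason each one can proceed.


No process is deadlocked.
Key observation: although several processes wait, no cycle exists — each chain bottoms out at a free runner.
A valid finishing order for the others: T6, T7, T2, T1, T8, T3.
Walking it through:
  T6 waits on nothing -> runs at once and releases lock-l and lock-f
  T7 waits on nothing -> runs at once and releases lock-t and lock-e
  T2: everything it awaited (lock-t and lock-e) is free; runs, freeing lock-n and lock-s
  T1: everything it awaited (lock-f) is free; runs, freeing lock-q and lock-g
  T8: everything it awaited (lock-n, lock-s and lock-f) is free; runs, freeing lock-b
  T3: everything it awaited (lock-b and lock-n) is free; runs, freeing lock-a


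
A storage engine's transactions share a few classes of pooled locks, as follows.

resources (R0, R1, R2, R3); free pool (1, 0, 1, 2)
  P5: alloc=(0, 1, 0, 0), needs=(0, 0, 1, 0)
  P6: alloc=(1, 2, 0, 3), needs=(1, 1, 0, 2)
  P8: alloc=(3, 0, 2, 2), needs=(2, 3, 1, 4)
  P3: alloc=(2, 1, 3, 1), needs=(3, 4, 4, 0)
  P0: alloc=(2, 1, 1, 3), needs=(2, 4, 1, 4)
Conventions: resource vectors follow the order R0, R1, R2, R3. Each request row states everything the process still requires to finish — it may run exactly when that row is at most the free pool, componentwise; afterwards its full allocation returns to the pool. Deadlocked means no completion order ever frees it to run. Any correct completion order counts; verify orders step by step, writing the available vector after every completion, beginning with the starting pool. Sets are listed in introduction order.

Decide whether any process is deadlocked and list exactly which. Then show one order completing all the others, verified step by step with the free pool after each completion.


The deadlocked set is P3 and P0.
Key observation: after P5, P6, P8 complete, (5, 3, 3, 7) is the best the pool ever gets, yet each leftover process wants more R1.
The rest can finish in the order P5, P6, P8. Step-by-step check:
  pool = (1, 0, 1, 2)
  P5: need (0, 0, 1, 0) fits (1, 0, 1, 2); releases (0, 1, 0, 0), pool now (1, 1, 1, 2)
  P6: need (1, 1, 0, 2) fits (1, 1, 1, 2); releases (1, 2, 0, 3), pool now (2, 3, 1, 5)
  P8: need (2, 3, 1, 4) fits (2, 3, 1, 5); releases (3, 0, 2, 2), pool now (5, 3, 3, 7)
None of the blocked processes ever fits:
  P3 cannot run: need (3, 4, 4, 0) vs free (5, 3, 3, 7) (insufficient R1 and R2)
  P0 cannot run: need (2, 4, 1, 4) vs free (5, 3, 3, 7) (insufficient R1)


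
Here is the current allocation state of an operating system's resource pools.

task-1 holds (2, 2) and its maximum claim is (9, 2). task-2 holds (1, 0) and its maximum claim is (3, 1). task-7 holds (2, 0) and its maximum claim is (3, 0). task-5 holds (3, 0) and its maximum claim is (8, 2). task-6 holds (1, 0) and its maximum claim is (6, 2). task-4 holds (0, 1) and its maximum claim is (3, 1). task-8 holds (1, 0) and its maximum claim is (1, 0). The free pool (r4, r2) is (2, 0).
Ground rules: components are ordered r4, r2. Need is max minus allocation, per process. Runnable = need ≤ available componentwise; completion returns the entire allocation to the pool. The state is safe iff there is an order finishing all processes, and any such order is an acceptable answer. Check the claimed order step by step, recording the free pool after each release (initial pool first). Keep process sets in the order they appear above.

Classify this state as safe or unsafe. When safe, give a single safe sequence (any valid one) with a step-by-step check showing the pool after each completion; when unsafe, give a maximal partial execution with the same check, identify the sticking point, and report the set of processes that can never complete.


UNSAFE.
Key observation: after task-8, task-4, task-7, task-2 the pool peaks at (6, 1), and each blocked process is short somewhere: task-1 on r4; task-5 on r2; task-6 on r2.
A maximal execution: task-8, task-4, task-7, task-2 — then nothing else fits. Walking it through:
  pool = (2, 0)
  task-8: need (0, 0) fits (2, 0); releases (1, 0), pool now (3, 0)
  task-4: need (3, 0) fits (3, 0); releases (0, 1), pool now (3, 1)
  task-7: need (1, 0) fits (3, 1); releases (2, 0), pool now (5, 1)
  task-2: need (2, 1) fits (5, 1); releases (1, 0), pool now (6, 1)
  task-1 cannot run: need (7, 0) vs free (6, 1) (insufficient r4)
  task-5 cannot run: need (5, 2) vs free (6, 1) (insufficient r2)
  task-6 cannot run: need (5, 2) vs free (6, 1) (insufficient r2)
Never able to finish: task-1, task-5 and task-6.


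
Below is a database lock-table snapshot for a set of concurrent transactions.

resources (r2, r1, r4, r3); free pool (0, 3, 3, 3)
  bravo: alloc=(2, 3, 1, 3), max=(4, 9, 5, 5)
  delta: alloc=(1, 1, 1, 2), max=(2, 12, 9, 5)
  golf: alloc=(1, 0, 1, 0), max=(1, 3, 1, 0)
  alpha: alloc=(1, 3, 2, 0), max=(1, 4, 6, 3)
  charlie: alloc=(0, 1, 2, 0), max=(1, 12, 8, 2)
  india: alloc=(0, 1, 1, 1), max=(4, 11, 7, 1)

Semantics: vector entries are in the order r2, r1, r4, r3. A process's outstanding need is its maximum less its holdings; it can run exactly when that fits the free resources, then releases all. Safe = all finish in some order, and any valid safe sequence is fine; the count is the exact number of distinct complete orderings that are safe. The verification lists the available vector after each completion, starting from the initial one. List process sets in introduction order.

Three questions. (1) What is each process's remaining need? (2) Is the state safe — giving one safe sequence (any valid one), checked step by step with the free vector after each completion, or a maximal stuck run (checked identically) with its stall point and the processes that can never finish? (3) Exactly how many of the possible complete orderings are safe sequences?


(1) Outstanding need per process (order r2, r1, r4, r3):
  bravo: (2, 6, 4, 2)
  delta: (1, 11, 8, 3)
  golf: (0, 3, 0, 0)
  alpha: (0, 1, 4, 3)
  charlie: (1, 11, 6, 2)
  india: (4, 10, 6, 0)
(2) The state is UNSAFE.
Key observation: once golf, alpha, bravo finish, the pool peaks at (4, 9, 7, 6) — and every remaining process still needs more r1 than that.
A maximal execution: golf, alpha, bravo — then nothing else fits. Verifying each step:
  pool = (0, 3, 3, 3)
  golf: need (0, 3, 0, 0) fits (0, 3, 3, 3); releases (1, 0, 1, 0), pool now (1, 3, 4, 3)
  alpha: need (0, 1, 4, 3) fits (1, 3, 4, 3); releases (1, 3, 2, 0), pool now (2, 6, 6, 3)
  bravo: need (2, 6, 4, 2) fits (2, 6, 6, 3); releases (2, 3, 1, 3), pool now (4, 9, 7, 6)
  blocked: delta wants (1, 11, 8, 3), pool (4, 9, 7, 6) — not enough r1 and r4
  blocked: charlie wants (1, 11, 6, 2), pool (4, 9, 7, 6) — not enough r1
  blocked: india wants (4, 10, 6, 0), pool (4, 9, 7, 6) — not enough r1
Never able to finish: delta, charlie and india.
(3) Exactly 0 of the possible complete orderings are safe sequences.


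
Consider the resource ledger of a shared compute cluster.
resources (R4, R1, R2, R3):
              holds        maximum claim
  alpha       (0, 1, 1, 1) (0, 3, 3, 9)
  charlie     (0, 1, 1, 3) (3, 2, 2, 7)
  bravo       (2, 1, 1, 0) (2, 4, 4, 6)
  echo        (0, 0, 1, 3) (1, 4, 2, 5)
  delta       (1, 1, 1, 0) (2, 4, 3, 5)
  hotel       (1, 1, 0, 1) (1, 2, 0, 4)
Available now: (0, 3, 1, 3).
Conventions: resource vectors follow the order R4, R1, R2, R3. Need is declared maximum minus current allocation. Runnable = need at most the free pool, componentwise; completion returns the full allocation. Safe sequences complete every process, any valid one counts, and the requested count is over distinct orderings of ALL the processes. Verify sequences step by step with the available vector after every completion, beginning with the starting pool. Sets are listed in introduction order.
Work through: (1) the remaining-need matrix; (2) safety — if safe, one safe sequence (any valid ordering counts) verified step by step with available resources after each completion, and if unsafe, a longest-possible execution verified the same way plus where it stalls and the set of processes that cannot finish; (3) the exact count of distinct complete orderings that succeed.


(1) Outstanding need per process (order R4, R1, R2, R3):
  alpha: (0, 2, 2, 8)
  charlie: (3, 1, 1, 4)
  bravo: (0, 3, 3, 6)
  echo: (1, 4, 1, 2)
  delta: (1, 3, 2, 5)
  hotel: (0, 1, 0, 3)
(2) SAFE — a valid safe sequence is hotel, echo, delta, bravo, charlie, alpha.
Key observation: the first exact fit in this order is hotel — it needs (0, 1, 0, 3) with (0, 3, 1, 3) free, meeting a requested resource to the last unit.
Verifying each step:
  pool = (0, 3, 1, 3)
  run hotel (needs (0, 1, 0, 3), free (0, 3, 1, 3)); after release of (1, 1, 0, 1) the pool is (1, 4, 1, 4)
  run echo (needs (1, 4, 1, 2), free (1, 4, 1, 4)); after release of (0, 0, 1, 3) the pool is (1, 4, 2, 7)
  run delta (needs (1, 3, 2, 5), free (1, 4, 2, 7)); after release of (1, 1, 1, 0) the pool is (2, 5, 3, 7)
  run bravo (needs (0, 3, 3, 6), free (2, 5, 3, 7)); after release of (2, 1, 1, 0) the pool is (4, 6, 4, 7)
  run charlie (needs (3, 1, 1, 4), free (4, 6, 4, 7)); after release of (0, 1, 1, 3) the pool is (4, 7, 5, 10)
  run alpha (needs (0, 2, 2, 8), free (4, 7, 5, 10)); after release of (0, 1, 1, 1) the pool is (4, 8, 6, 11)
(3) Precisely 1 of the possible complete orderings is a safe sequence.


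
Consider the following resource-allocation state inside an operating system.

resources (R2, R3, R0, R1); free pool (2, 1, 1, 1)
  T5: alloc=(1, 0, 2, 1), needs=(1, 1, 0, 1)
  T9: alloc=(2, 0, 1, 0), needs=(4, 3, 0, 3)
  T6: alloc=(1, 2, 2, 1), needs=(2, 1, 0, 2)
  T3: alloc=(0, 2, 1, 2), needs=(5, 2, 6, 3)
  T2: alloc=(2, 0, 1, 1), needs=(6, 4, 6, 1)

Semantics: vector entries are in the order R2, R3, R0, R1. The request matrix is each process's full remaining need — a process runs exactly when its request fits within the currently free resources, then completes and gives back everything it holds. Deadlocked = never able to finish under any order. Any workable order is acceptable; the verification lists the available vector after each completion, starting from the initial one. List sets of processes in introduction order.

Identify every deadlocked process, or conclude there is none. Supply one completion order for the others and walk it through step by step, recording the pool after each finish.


The deadlocked set is empty.
Key observation: the pool covers T5 at once, and every later process fits after earlier releases.
A valid finishing order for the others: T5, T6, T9, T3, T2. Verifying each step:
  pool = (2, 1, 1, 1)
  T5: need (1, 1, 0, 1) fits (2, 1, 1, 1); releases (1, 0, 2, 1), pool now (3, 1, 3, 2)
  T6: need (2, 1, 0, 2) fits (3, 1, 3, 2); releases (1, 2, 2, 1), pool now (4, 3, 5, 3)
  T9: need (4, 3, 0, 3) fits (4, 3, 5, 3); releases (2, 0, 1, 0), pool now (6, 3, 6, 3)
  T3: need (5, 2, 6, 3) fits (6, 3, 6, 3); releases (0, 2, 1, 2), pool now (6, 5, 7, 5)
  T2: need (6, 4, 6, 1) fits (6, 5, 7, 5); releases (2, 0, 1, 1), pool now (8, 5, 8, 6)


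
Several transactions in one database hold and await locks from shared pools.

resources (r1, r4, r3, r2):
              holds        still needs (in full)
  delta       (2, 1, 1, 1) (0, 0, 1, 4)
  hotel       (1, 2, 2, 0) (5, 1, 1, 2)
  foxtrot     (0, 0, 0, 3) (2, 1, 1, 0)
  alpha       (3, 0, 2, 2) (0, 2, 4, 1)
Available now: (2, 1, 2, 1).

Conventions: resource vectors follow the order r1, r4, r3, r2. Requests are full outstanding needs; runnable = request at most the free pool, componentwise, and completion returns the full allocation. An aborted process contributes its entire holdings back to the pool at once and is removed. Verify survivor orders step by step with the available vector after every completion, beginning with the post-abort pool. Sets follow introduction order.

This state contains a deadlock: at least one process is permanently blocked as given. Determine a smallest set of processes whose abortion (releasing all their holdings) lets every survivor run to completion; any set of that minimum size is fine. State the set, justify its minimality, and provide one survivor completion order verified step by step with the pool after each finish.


Abort alpha.
Key observation: no ordering could ever have run hotel before the abort of alpha; with (3, 0, 2, 2) back in the pool it fits at step 3.
No smaller set exists: with zero aborts the deadlock remains.
The survivors complete as foxtrot, delta, hotel. Check, step by step (starting from the post-abort pool):
  pool = (5, 1, 4, 3)
  run foxtrot (needs (2, 1, 1, 0), free (5, 1, 4, 3)); after release of (0, 0, 0, 3) the pool is (5, 1, 4, 6)
  run delta (needs (0, 0, 1, 4), free (5, 1, 4, 6)); after release of (2, 1, 1, 1) the pool is (7, 2, 5, 7)
  run hotel (needs (5, 1, 1, 2), free (7, 2, 5, 7)); after release of (1, 2, 2, 0) the pool is (8, 4, 7, 7)


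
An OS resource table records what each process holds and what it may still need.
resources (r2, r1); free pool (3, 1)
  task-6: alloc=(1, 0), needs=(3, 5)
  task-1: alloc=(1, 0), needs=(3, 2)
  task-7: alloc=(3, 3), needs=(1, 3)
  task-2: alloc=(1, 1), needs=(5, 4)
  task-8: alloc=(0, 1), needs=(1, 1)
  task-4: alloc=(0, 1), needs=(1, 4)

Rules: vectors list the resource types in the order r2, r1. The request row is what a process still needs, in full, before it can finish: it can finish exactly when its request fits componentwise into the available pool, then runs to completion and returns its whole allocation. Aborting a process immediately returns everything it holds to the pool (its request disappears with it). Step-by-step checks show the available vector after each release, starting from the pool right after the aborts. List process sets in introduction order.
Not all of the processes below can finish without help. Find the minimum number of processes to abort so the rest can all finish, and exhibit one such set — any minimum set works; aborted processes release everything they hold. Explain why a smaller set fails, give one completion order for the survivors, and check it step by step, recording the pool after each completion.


Minimum abort set: task-2.
Key observation: aborting task-2 returns (1, 1), and task-7 — hopeless before — runs at step 2 with the returned capacity in the pool.
Why nothing smaller works: aborting no one leaves the state deadlocked as given.
Survivors finish in the order: task-8, task-7, task-1, task-6, task-4. Walking it through (pool after the aborts first):
  pool = (4, 2)
  run task-8 (needs (1, 1), free (4, 2)); after release of (0, 1) the pool is (4, 3)
  run task-7 (needs (1, 3), free (4, 3)); after release of (3, 3) the pool is (7, 6)
  run task-1 (needs (3, 2), free (7, 6)); after release of (1, 0) the pool is (8, 6)
  run task-6 (needs (3, 5), free (8, 6)); after release of (1, 0) the pool is (9, 6)
  run task-4 (needs (1, 4), free (9, 6)); after release of (0, 1) the pool is (9, 7)


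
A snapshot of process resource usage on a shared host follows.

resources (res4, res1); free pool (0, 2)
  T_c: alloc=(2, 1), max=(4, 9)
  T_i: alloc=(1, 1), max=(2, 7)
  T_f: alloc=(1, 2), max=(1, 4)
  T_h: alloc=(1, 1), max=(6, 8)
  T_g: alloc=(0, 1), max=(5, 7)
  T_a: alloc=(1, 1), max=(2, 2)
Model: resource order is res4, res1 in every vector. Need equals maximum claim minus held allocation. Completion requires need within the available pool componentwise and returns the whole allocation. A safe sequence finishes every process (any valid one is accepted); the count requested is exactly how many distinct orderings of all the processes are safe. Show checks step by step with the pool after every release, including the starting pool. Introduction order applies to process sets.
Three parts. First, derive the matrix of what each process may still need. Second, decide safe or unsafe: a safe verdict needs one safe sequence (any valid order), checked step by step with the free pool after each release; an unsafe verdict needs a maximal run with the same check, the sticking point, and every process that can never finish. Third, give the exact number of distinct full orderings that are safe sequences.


(1) Need matrix, components ordered res4, res1:
  T_c: (2, 8)
  T_i: (1, 6)
  T_f: (0, 2)
  T_h: (5, 7)
  T_g: (5, 6)
  T_a: (1, 1)
(2) The state is UNSAFE.
Key observation: res1 is the bottleneck — with T_f, T_a done the pool holds (2, 5), short of every remaining need.
A maximal execution: T_f, T_a — then nothing else fits. Check, step by step:
  pool = (0, 2)
  T_f needs (0, 2) <= (0, 2) -> finishes; pool += (1, 2) = (1, 4)
  T_a needs (1, 1) <= (1, 4) -> finishes; pool += (1, 1) = (2, 5)
  blocked: T_c wants (2, 8), pool (2, 5) — not enough res1
  blocked: T_i wants (1, 6), pool (2, 5) — not enough res1
  blocked: T_h wants (5, 7), pool (2, 5) — not enough res4 and res1
  blocked: T_g wants (5, 6), pool (2, 5) — not enough res4 and res1
Permanently blocked: T_c, T_i, T_h and T_g.
(3) The exact count: 0 of the possible complete orderings are safe sequences.


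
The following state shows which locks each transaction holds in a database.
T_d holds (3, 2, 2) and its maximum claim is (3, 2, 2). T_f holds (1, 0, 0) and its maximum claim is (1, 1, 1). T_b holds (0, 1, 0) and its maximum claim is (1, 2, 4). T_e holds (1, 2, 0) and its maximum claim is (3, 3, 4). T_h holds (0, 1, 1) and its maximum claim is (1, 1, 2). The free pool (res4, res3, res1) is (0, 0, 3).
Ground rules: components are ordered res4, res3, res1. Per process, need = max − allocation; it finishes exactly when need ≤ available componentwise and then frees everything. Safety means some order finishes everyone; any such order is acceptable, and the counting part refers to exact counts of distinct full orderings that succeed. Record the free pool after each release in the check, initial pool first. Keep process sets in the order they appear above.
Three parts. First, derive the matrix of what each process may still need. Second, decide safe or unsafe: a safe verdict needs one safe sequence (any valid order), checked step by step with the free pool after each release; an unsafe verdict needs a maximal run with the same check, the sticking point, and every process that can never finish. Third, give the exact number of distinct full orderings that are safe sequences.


(1) Outstanding need per process (order res4, res3, res1):
  T_d: (0, 0, 0)
  T_f: (0, 1, 1)
  T_b: (1, 1, 4)
  T_e: (2, 1, 4)
  T_h: (1, 0, 1)
(2) SAFE — a valid safe sequence is T_d, T_f, T_b, T_e, T_h.
Key observation: no step in this order meets a requested resource exactly; the smallest headroom is 1, first reached at T_f (need (0, 1, 1), pool (3, 2, 5)).
Walking it through:
  pool = (0, 0, 3)
  T_d needs (0, 0, 0) <= (0, 0, 3) -> finishes; pool += (3, 2, 2) = (3, 2, 5)
  T_f needs (0, 1, 1) <= (3, 2, 5) -> finishes; pool += (1, 0, 0) = (4, 2, 5)
  T_b needs (1, 1, 4) <= (4, 2, 5) -> finishes; pool += (0, 1, 0) = (4, 3, 5)
  T_e needs (2, 1, 4) <= (4, 3, 5) -> finishes; pool += (1, 2, 0) = (5, 5, 5)
  T_h needs (1, 0, 1) <= (5, 5, 5) -> finishes; pool += (0, 1, 1) = (5, 6, 6)
(3) Exactly 24 of the possible complete orderings are safe sequences.


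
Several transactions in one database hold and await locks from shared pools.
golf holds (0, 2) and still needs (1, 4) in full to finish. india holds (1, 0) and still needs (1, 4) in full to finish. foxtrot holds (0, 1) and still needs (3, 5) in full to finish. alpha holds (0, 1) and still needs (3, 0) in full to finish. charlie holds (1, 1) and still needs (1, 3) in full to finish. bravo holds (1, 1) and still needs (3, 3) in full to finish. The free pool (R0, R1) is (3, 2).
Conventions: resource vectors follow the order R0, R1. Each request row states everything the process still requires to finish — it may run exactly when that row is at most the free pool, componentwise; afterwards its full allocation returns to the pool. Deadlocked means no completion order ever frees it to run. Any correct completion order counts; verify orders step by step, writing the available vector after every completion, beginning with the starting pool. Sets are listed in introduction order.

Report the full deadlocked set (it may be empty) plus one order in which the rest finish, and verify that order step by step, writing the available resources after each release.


No process is deadlocked.
Key observation: no deadlock: alpha fits now, and the freed resources carry the rest through.
A valid finishing order for the others: alpha, charlie, india, bravo, golf, foxtrot. Verifying each step:
  pool = (3, 2)
  alpha needs (3, 0) <= (3, 2) -> finishes; pool += (0, 1) = (3, 3)
  charlie needs (1, 3) <= (3, 3) -> finishes; pool += (1, 1) = (4, 4)
  india needs (1, 4) <= (4, 4) -> finishes; pool += (1, 0) = (5, 4)
  bravo needs (3, 3) <= (5, 4) -> finishes; pool += (1, 1) = (6, 5)
  golf needs (1, 4) <= (6, 5) -> finishes; pool += (0, 2) = (6, 7)
  foxtrot needs (3, 5) <= (6, 7) -> finishes; pool += (0, 1) = (6, 8)


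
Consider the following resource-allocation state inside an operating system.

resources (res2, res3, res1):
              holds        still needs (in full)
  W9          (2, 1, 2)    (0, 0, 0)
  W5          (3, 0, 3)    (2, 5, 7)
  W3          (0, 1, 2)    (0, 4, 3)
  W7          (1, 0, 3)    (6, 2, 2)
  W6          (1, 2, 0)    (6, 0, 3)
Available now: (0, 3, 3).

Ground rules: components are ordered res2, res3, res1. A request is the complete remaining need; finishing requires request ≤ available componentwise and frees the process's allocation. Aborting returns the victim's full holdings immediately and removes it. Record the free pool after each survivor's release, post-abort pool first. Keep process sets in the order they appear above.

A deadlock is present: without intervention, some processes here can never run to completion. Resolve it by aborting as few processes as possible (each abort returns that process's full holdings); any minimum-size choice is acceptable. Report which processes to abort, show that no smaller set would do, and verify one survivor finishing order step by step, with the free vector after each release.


The answer: abort W6.
Key observation: W7 could never have finished before the abort; with (1, 2, 0) returned by W6, it fits at step 4.
No smaller set exists: with zero aborts the deadlock remains.
The survivors complete as W3, W9, W5, W7. Walking it through (starting from the post-abort pool):
  pool = (1, 5, 3)
  W3 needs (0, 4, 3) <= (1, 5, 3) -> finishes; pool += (0, 1, 2) = (1, 6, 5)
  W9 needs (0, 0, 0) <= (1, 6, 5) -> finishes; pool += (2, 1, 2) = (3, 7, 7)
  W5 needs (2, 5, 7) <= (3, 7, 7) -> finishes; pool += (3, 0, 3) = (6, 7, 10)
  W7 needs (6, 2, 2) <= (6, 7, 10) -> finishes; pool += (1, 0, 3) = (7, 7, 13)
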